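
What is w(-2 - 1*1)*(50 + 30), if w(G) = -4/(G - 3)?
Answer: 160/3 ≈ 53.333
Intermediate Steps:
w(G) = -4/(-3 + G)
w(-2 - 1*1)*(50 + 30) = (-4/(-3 + (-2 - 1*1)))*(50 + 30) = -4/(-3 + (-2 - 1))*80 = -4/(-3 - 3)*80 = -4/(-6)*80 = -4*(-⅙)*80 = (⅔)*80 = 160/3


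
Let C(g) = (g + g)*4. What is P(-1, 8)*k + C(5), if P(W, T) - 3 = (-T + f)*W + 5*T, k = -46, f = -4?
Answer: -2490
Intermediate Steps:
C(g) = 8*g (C(g) = (2*g)*4 = 8*g)
P(W, T) = 3 + 5*T + W*(-4 - T) (P(W, T) = 3 + ((-T - 4)*W + 5*T) = 3 + ((-4 - T)*W + 5*T) = 3 + (W*(-4 - T) + 5*T) = 3 + (5*T + W*(-4 - T)) = 3 + 5*T + W*(-4 - T))
P(-1, 8)*k + C(5) = (3 - 4*(-1) + 5*8 - 1*8*(-1))*(-46) + 8*5 = (3 + 4 + 40 + 8)*(-46) + 40 = 55*(-46) + 40 = -2530 + 40 = -2490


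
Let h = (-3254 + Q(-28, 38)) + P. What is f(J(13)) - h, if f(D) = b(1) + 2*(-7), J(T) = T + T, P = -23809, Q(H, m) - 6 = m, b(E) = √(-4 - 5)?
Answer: 27005 + 3*I ≈ 27005.0 + 3.0*I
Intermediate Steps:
b(E) = 3*I (b(E) = √(-9) = 3*I)
Q(H, m) = 6 + m
J(T) = 2*T
f(D) = -14 + 3*I (f(D) = 3*I + 2*(-7) = 3*I - 14 = -14 + 3*I)
h = -27019 (h = (-3254 + (6 + 38)) - 23809 = (-3254 + 44) - 23809 = -3210 - 23809 = -27019)
f(J(13)) - h = (-14 + 3*I) - 1*(-27019) = (-14 + 3*I) + 27019 = 27005 + 3*I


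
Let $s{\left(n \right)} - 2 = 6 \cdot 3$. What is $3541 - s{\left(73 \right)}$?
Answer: $3521$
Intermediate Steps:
$s{\left(n \right)} = 20$ ($s{\left(n \right)} = 2 + 6 \cdot 3 = 2 + 18 = 20$)
$3541 - s{\left(73 \right)} = 3541 - 20 = 3521$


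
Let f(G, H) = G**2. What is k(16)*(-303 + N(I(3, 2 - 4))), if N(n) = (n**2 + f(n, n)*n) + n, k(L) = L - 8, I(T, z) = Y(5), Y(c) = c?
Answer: -1184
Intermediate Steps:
I(T, z) = 5
k(L) = -8 + L
N(n) = n + n**2 + n**3 (N(n) = (n**2 + n**2*n) + n = (n**2 + n**3) + n = n + n**2 + n**3)
k(16)*(-303 + N(I(3, 2 - 4))) = (-8 + 16)*(-303 + 5*(1 + 5 + 5**2)) = 8*(-303 + 5*(1 + 5 + 25)) = 8*(-303 + 5*31) = 8*(-303 + 155) = 8*(-148) = -1184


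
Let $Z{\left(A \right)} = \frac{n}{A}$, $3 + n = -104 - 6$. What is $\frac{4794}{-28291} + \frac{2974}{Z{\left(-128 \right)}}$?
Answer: $\frac{10769049830}{3196883} \approx 3368.6$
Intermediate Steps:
$n = -113$ ($n = -3 - 110 = -113$)
$Z{\left(A \right)} = - \frac{113}{A}$
$\frac{4794}{-28291} + \frac{2974}{Z{\left(-128 \right)}} = \frac{4794}{-28291} + \frac{2974}{\left(-113\right) \frac{1}{-128}} = 4794 \left(- \frac{1}{28291}\right) + \frac{2974}{\left(-113\right) \left(- \frac{1}{128}\right)} = - \frac{4794}{28291} + \frac{2974}{\frac{113}{128}} = - \frac{4794}{28291} + 2974 \cdot \frac{128}{113} = - \frac{4794}{28291} + \frac{380672}{113} = \frac{10769049830}{3196883}$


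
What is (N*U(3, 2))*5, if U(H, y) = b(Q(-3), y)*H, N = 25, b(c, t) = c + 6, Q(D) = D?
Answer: 1125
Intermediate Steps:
b(c, t) = 6 + c
U(H, y) = 3*H (U(H, y) = (6 - 3)*H = 3*H)
(N*U(3, 2))*5 = (25*(3*3))*5 = (25*9)*5 = 225*5 = 1125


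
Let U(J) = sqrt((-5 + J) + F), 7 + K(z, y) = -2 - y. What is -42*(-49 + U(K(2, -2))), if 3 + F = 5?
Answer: 2058 - 42*I*sqrt(10) ≈ 2058.0 - 132.82*I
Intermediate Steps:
F = 2 (F = -3 + 5 = 2)
K(z, y) = -9 - y (K(z, y) = -7 + (-2 - y) = -9 - y)
U(J) = sqrt(-3 + J) (U(J) = sqrt((-5 + J) + 2) = sqrt(-3 + J))
-42*(-49 + U(K(2, -2))) = -42*(-49 + sqrt(-3 + (-9 - 1*(-2)))) = -42*(-49 + sqrt(-3 + (-9 + 2))) = -42*(-49 + sqrt(-3 - 7)) = -42*(-49 + sqrt(-10)) = -42*(-49 + I*sqrt(10)) = 2058 - 42*I*sqrt(10)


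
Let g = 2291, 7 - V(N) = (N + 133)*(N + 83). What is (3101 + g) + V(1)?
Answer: -5857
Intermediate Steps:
V(N) = 7 - (83 + N)*(133 + N) (V(N) = 7 - (N + 133)*(N + 83) = 7 - (133 + N)*(83 + N) = 7 - (83 + N)*(133 + N))
(3101 + g) + V(1) = (3101 + 2291) + (-11032 - 1*1² - 216*1) = 5392 + (-11032 - 1*1 - 216) = 5392 + (-11032 - 1 - 216) = 5392 - 11249 = -5857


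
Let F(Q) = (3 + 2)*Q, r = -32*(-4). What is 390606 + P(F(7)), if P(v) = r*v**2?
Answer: 547406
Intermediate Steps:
r = 128
F(Q) = 5*Q
P(v) = 128*v**2
390606 + P(F(7)) = 390606 + 128*(5*7)**2 = 390606 + 128*35**2 = 390606 + 128*1225 = 390606 + 156800 = 547406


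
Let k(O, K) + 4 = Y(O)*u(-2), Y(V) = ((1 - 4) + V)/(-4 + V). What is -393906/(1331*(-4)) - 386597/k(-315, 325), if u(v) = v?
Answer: 164333120701/2544872 ≈ 64574.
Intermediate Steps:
Y(V) = (-3 + V)/(-4 + V)
k(O, K) = -4 - 2*(-3 + O)/(-4 + O) (k(O, K) = -4 + ((-3 + O)/(-4 + O))*(-2) = -4 - 2*(-3 + O)/(-4 + O))
-393906/(1331*(-4)) - 386597/k(-315, 325) = -393906/(1331*(-4)) - 386597*(-4 - 315)/(2*(11 - 3*(-315))) = -393906/(-5324) - 386597*(-319/(2*(11 + 945))) = -393906*(-1/5324) - 386597/(2*(-1/319)*956) = 196953/2662 - 386597/(-1912/319) = 196953/2662 - 386597*(-319/1912) = 196953/2662 + 123324443/1912 = 164333120701/2544872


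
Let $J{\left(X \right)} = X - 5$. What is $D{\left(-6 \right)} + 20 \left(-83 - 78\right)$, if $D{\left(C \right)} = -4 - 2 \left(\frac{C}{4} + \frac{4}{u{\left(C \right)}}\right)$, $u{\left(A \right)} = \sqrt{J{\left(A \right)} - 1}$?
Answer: $-3221 + \frac{4 i \sqrt{3}}{3} \approx -3221.0 + 2.3094 i$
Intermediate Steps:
$J{\left(X \right)} = -5 + X$
$u{\left(A \right)} = \sqrt{-6 + A}$ ($u{\left(A \right)} = \sqrt{\left(-5 + A\right) - 1} = \sqrt{-6 + A}$)
$D{\left(C \right)} = -4 - \frac{8}{\sqrt{-6 + C}} - \frac{C}{2}$ ($D{\left(C \right)} = -4 - 2 \left(\frac{C}{4} + \frac{4}{\sqrt{-6 + C}}\right) = -4 - 2 \left(\frac{4}{\sqrt{-6 + C}} + \frac{C}{4}\right) = -4 - \left(\frac{C}{2} + \frac{8}{\sqrt{-6 + C}}\right) = -4 - \frac{8}{\sqrt{-6 + C}} - \frac{C}{2}$)
$D{\left(-6 \right)} + 20 \left(-83 - 78\right) = \left(-4 - \frac{8}{\sqrt{-6 - 6}} - -3\right) + 20 \left(-83 - 78\right) = \left(-4 - \frac{8}{2 i \sqrt{3}} + 3\right) + 20 \left(-161\right) = \left(-4 - 8 \left(- \frac{i \sqrt{3}}{6}\right) + 3\right) - 3220 = \left(-4 + \frac{4 i \sqrt{3}}{3} + 3\right) - 3220 = \left(-1 + \frac{4 i \sqrt{3}}{3}\right) - 3220 = -3221 + \frac{4 i \sqrt{3}}{3}$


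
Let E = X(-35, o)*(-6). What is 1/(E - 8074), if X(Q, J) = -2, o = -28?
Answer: -1/8062 ≈ -0.00012404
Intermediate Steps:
E = 12 (E = -2*(-6) = 12)
1/(E - 8074) = 1/(12 - 8074) = 1/(-8062) = -1/8062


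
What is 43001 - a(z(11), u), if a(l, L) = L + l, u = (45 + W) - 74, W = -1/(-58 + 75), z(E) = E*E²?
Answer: 708884/17 ≈ 41699.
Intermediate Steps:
z(E) = E³
W = -1/17 ≈ -0.058824
u = -494/17 (u = (45 - 1/17) - 74 = 764/17 - 74 = -494/17 ≈ -29.059)
43001 - a(z(11), u) = 43001 - (-494/17 + 11³) = 43001 - (-494/17 + 1331) = 43001 - 1*22133/17 = 43001 - 22133/17 = 708884/17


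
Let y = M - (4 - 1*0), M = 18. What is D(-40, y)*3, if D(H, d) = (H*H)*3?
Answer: 14400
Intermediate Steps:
y = 14 (y = 18 - (4 - 1*0) = 18 - (4 + 0) = 18 - 1*4 = 18 - 4 = 14)
D(H, d) = 3*H² (D(H, d) = H²*3 = 3*H²)
D(-40, y)*3 = (3*(-40)²)*3 = (3*1600)*3 = 4800*3 = 14400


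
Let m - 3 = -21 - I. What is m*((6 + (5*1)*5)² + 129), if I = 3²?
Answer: -29430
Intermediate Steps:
I = 9
m = -27 (m = 3 + (-21 - 1*9) = 3 + (-21 - 9) = 3 - 30 = -27)
m*((6 + (5*1)*5)² + 129) = -27*((6 + (5*1)*5)² + 129) = -27*((6 + 5*5)² + 129) = -27*((6 + 25)² + 129) = -27*(31² + 129) = -27*(961 + 129) = -27*1090 = -29430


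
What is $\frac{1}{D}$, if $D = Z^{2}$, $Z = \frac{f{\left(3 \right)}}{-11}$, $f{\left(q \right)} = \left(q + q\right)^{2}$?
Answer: $\frac{121}{1296} \approx 0.093364$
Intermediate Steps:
$f{\left(q \right)} = 4 q^{2}$ ($f{\left(q \right)} = \left(2 q\right)^{2} = 4 q^{2}$)
$Z = - \frac{36}{11}$ ($Z = \frac{4 \cdot 3^{2}}{-11} = 4 \cdot 9 \left(- \frac{1}{11}\right) = 36 \left(- \frac{1}{11}\right) = - \frac{36}{11} \approx -3.2727$)
$D = \frac{1296}{121}$ ($D = \left(- \frac{36}{11}\right)^{2} = \frac{1296}{121} \approx 10.711$)
$\frac{1}{D} = \frac{1}{\frac{1296}{121}} = \frac{121}{1296}$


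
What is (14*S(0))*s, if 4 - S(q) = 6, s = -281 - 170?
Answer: 12628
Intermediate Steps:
s = -451
S(q) = -2 (S(q) = 4 - 1*6 = 4 - 6 = -2)
(14*S(0))*s = (14*(-2))*(-451) = -28*(-451) = 12628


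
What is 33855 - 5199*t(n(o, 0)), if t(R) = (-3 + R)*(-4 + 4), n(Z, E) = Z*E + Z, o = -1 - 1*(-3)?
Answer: 33855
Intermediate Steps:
o = 2 (o = -1 + 3 = 2)
n(Z, E) = Z + E*Z (n(Z, E) = E*Z + Z = Z + E*Z)
t(R) = 0 (t(R) = (-3 + R)*0 = 0)
33855 - 5199*t(n(o, 0)) = 33855 - 5199*0 = 33855 - 1*0 = 33855 + 0 = 33855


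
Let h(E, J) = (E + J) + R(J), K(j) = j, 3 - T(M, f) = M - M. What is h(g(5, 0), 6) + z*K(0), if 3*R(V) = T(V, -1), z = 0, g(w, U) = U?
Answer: 7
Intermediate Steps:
T(M, f) = 3 (T(M, f) = 3 - (M - M) = 3 - 1*0 = 3 + 0 = 3)
R(V) = 1 (R(V) = (1/3)*3 = 1)
h(E, J) = 1 + E + J (h(E, J) = (E + J) + 1 = 1 + E + J)
h(g(5, 0), 6) + z*K(0) = (1 + 0 + 6) + 0*0 = 7 + 0 = 7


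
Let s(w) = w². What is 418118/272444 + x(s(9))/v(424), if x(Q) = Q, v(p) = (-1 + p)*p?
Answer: 2083676875/1357316008 ≈ 1.5351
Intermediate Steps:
v(p) = p*(-1 + p)
418118/272444 + x(s(9))/v(424) = 418118/272444 + 9²/((424*(-1 + 424))) = 418118*(1/272444) + 81/((424*423)) = 209059/136222 + 81/179352 = 209059/136222 + 81*(1/179352) = 209059/136222 + 9/19928 = 2083676875/1357316008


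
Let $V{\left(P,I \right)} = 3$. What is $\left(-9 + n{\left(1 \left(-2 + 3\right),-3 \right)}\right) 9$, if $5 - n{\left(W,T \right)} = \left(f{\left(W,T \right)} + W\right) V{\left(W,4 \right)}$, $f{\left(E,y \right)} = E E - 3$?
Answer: $-9$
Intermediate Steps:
$f{\left(E,y \right)} = -3 + E^{2}$ ($f{\left(E,y \right)} = E^{2} - 3 = -3 + E^{2}$)
$n{\left(W,T \right)} = 14 - 3 W - 3 W^{2}$ ($n{\left(W,T \right)} = 5 - \left(\left(-3 + W^{2}\right) + W\right) 3 = 5 - \left(-3 + W + W^{2}\right) 3 = 5 - \left(-9 + 3 W + 3 W^{2}\right) = 14 - 3 W - 3 W^{2}$)
$\left(-9 + n{\left(1 \left(-2 + 3\right),-3 \right)}\right) 9 = \left(-9 - \left(-14 + 3 \left(-2 + 3\right)^{2} + 3 \cdot 1 \left(-2 + 3\right)\right)\right) 9 = \left(-9 - \left(-14 + 3 \cdot 1^{2} + 3 \cdot 1 \cdot 1\right)\right) 9 = \left(-9 - \left(-11 + 3\right)\right) 9 = \left(-9 - -8\right) 9 = \left(-9 + 8\right) 9 = \left(-1\right) 9 = -9$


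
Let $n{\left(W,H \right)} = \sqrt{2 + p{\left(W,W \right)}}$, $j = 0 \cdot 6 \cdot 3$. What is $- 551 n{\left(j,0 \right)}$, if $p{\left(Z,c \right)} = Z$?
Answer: $- 551 \sqrt{2} \approx -779.23$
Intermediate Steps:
$j = 0$ ($j = 0 \cdot 3 = 0$)
$n{\left(W,H \right)} = \sqrt{2 + W}$
$- 551 n{\left(j,0 \right)} = - 551 \sqrt{2 + 0} = - 551 \sqrt{2}$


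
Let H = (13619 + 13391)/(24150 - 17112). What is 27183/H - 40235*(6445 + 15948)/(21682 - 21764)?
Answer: 12175610576389/1107410 ≈ 1.0995e+7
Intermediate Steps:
H = 13505/3519 (H = 27010/7038 = 27010*(1/7038) = 13505/3519 ≈ 3.8377)
27183/H - 40235*(6445 + 15948)/(21682 - 21764) = 27183/(13505/3519) - 40235*(6445 + 15948)/(21682 - 21764) = 27183*(3519/13505) - 40235/((-82/22393)) = 95656977/13505 - 40235/((-82*1/22393)) = 95656977/13505 - 40235/(-82/22393) = 95656977/13505 - 40235*(-22393/82) = 95656977/13505 + 900982355/82 = 12175610576389/1107410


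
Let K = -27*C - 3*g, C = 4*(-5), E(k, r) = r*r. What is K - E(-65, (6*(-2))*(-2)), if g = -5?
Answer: -21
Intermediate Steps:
E(k, r) = r²
C = -20
K = 555 (K = -27*(-20) - 3*(-5) = 540 + 15 = 555)
K - E(-65, (6*(-2))*(-2)) = 555 - ((6*(-2))*(-2))² = 555 - (-12*(-2))² = 555 - 1*24² = 555 - 1*576 = 555 - 576 = -21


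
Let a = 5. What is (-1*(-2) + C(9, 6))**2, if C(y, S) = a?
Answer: 49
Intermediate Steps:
C(y, S) = 5
(-1*(-2) + C(9, 6))**2 = (-1*(-2) + 5)**2 = (2 + 5)**2 = 7**2 = 49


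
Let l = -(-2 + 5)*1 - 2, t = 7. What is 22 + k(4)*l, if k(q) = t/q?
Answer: 53/4 ≈ 13.250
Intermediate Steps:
k(q) = 7/q
l = -5 (l = -1*3*1 - 2 = -3*1 - 2 = -3 - 2 = -5)
22 + k(4)*l = 22 + (7/4)*(-5) = 22 - 35/4 = 53/4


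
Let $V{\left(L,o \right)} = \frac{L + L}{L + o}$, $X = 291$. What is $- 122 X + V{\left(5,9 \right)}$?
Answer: $- \frac{248509}{7} \approx -35501.0$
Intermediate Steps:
$V{\left(L,o \right)} = \frac{2 L}{L + o}$
$- 122 X + V{\left(5,9 \right)} = \left(-122\right) 291 + 2 \cdot 5 \frac{1}{5 + 9} = -35502 + 2 \cdot 5 \cdot \frac{1}{14} = -35502 + \frac{5}{7} = - \frac{248509}{7}$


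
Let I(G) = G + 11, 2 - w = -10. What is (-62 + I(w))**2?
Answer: 1521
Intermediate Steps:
w = 12 (w = 2 - 1*(-10) = 2 + 10 = 12)
I(G) = 11 + G
(-62 + I(w))**2 = (-62 + (11 + 12))**2 = (-62 + 23)**2 = (-39)**2 = 1521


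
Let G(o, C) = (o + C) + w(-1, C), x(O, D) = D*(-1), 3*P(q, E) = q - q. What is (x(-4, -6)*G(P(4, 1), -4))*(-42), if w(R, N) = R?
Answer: 1260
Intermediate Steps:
P(q, E) = 0 (P(q, E) = (q - q)/3 = (1/3)*0 = 0)
x(O, D) = -D
G(o, C) = -1 + C + o (G(o, C) = (o + C) - 1 = (C + o) - 1 = -1 + C + o)
(x(-4, -6)*G(P(4, 1), -4))*(-42) = ((-1*(-6))*(-1 - 4 + 0))*(-42) = (6*(-5))*(-42) = -30*(-42) = 1260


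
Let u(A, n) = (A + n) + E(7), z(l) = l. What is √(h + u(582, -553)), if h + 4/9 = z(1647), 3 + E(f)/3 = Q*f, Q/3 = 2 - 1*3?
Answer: 4*√902/3 ≈ 40.044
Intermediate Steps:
Q = -3 (Q = 3*(2 - 1*3) = 3*(2 - 3) = 3*(-1) = -3)
E(f) = -9 - 9*f (E(f) = -9 + 3*(-3*f) = -9 - 9*f)
u(A, n) = -72 + A + n (u(A, n) = (A + n) + (-9 - 9*7) = (A + n) + (-9 - 63) = (A + n) - 72 = -72 + A + n)
h = 14819/9 (h = -4/9 + 1647 = 14819/9 ≈ 1646.6)
√(h + u(582, -553)) = √(14819/9 + (-72 + 582 - 553)) = √(14819/9 - 43) = √(14432/9) = 4*√902/3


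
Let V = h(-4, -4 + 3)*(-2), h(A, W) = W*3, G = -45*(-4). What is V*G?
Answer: 1080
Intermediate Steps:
G = 180
h(A, W) = 3*W
V = 6 (V = (3*(-4 + 3))*(-2) = (3*(-1))*(-2) = -3*(-2) = 6)
V*G = 6*180 = 1080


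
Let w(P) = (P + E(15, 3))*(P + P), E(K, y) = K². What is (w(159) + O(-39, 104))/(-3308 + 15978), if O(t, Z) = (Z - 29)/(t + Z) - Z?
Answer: 1586119/164710 ≈ 9.6298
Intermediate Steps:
O(t, Z) = -Z + (-29 + Z)/(Z + t) (O(t, Z) = (-29 + Z)/(Z + t) - Z = -Z + (-29 + Z)/(Z + t))
w(P) = 2*P*(225 + P) (w(P) = (P + 15²)*(P + P) = (P + 225)*(2*P) = (225 + P)*(2*P) = 2*P*(225 + P))
(w(159) + O(-39, 104))/(-3308 + 15978) = (2*159*(225 + 159) + (-29 + 104 - 1*104² - 1*104*(-39))/(104 - 39))/(-3308 + 15978) = (2*159*384 + (-29 + 104 - 1*10816 + 4056)/65)/12670 = (122112 + (-29 + 104 - 10816 + 4056)/65)*(1/12670) = (122112 + (1/65)*(-6685))*(1/12670) = (122112 - 1337/13)*(1/12670) = (1586119/13)*(1/12670) = 1586119/164710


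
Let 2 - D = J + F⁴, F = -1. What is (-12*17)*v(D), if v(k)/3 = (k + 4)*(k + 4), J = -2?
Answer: -29988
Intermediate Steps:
D = 3 (D = 2 - (-2 + (-1)⁴) = 2 - (-2 + 1) = 2 - 1*(-1) = 2 + 1 = 3)
v(k) = 3*(4 + k)² (v(k) = 3*((k + 4)*(k + 4)) = 3*((4 + k)*(4 + k)) = 3*(4 + k)²)
(-12*17)*v(D) = (-12*17)*(3*(4 + 3)²) = -612*7² = -612*49 = -204*147 = -29988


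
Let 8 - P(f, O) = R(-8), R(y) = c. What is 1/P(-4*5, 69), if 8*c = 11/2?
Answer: 16/117 ≈ 0.13675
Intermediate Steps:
c = 11/16 (c = (11/2)/8 = (11*(1/2))/8 = (1/8)*(11/2) = 11/16 ≈ 0.68750)
R(y) = 11/16
P(f, O) = 117/16 (P(f, O) = 8 - 1*11/16 = 8 - 11/16 = 117/16)
1/P(-4*5, 69) = 1/(117/16) = 16/117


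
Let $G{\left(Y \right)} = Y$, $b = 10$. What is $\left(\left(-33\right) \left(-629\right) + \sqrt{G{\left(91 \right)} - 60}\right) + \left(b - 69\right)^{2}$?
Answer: $24238 + \sqrt{31} \approx 24244.0$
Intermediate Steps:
$\left(\left(-33\right) \left(-629\right) + \sqrt{G{\left(91 \right)} - 60}\right) + \left(b - 69\right)^{2} = \left(\left(-33\right) \left(-629\right) + \sqrt{91 - 60}\right) + \left(10 - 69\right)^{2} = \left(20757 + \sqrt{31}\right) + \left(-59\right)^{2} = \left(20757 + \sqrt{31}\right) + 3481 = 24238 + \sqrt{31}$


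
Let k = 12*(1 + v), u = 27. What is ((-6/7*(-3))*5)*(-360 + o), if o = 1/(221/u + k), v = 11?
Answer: -133129170/28763 ≈ -4628.5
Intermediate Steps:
k = 144 (k = 12*(1 + 11) = 12*12 = 144)
o = 27/4109 (o = 1/(221/27 + 144) = 1/(4109/27) = 27/4109 ≈ 0.0065709)
((-6/7*(-3))*5)*(-360 + o) = ((-6/7*(-3))*5)*(-360 + 27/4109) = ((-6*⅐*(-3))*5)*(-1479213/4109) = (-6/7*(-3)*5)*(-1479213/4109) = ((18/7)*5)*(-1479213/4109) = (90/7)*(-1479213/4109) = -133129170/28763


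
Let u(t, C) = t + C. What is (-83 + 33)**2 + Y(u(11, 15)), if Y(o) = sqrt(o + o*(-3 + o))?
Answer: 2500 + 4*sqrt(39) ≈ 2525.0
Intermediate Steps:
u(t, C) = C + t
(-83 + 33)**2 + Y(u(11, 15)) = (-83 + 33)**2 + sqrt((15 + 11)*(-2 + (15 + 11))) = (-50)**2 + sqrt(26*(-2 + 26)) = 2500 + sqrt(26*24) = 2500 + sqrt(624) = 2500 + 4*sqrt(39)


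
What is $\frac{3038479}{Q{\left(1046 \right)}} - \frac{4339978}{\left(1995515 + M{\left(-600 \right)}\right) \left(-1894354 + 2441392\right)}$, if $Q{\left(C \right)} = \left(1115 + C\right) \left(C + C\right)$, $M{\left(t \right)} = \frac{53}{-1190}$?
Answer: $\frac{1973527209513560559077}{2936336985447927346116} \approx 0.6721$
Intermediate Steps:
$M{\left(t \right)} = - \frac{53}{1190}$ ($M{\left(t \right)} = 53 \left(- \frac{1}{1190}\right) = - \frac{53}{1190}$)
$Q{\left(C \right)} = 2 C \left(1115 + C\right)$ ($Q{\left(C \right)} = \left(1115 + C\right) 2 C = 2 C \left(1115 + C\right)$)
$\frac{3038479}{Q{\left(1046 \right)}} - \frac{4339978}{\left(1995515 + M{\left(-600 \right)}\right) \left(-1894354 + 2441392\right)} = \frac{3038479}{2 \cdot 1046 \left(1115 + 1046\right)} - \frac{4339978}{\left(1995515 - \frac{53}{1190}\right) \left(-1894354 + 2441392\right)} = \frac{3038479}{2 \cdot 1046 \cdot 2161} - \frac{4339978}{\frac{2374662797}{1190} \cdot 547038} = \frac{3038479}{4520812} - \frac{4339978}{\frac{649515393572643}{595}} = 3038479 \cdot \frac{1}{4520812} - \frac{2582286910}{649515393572643} = \frac{3038479}{4520812} - \frac{2582286910}{649515393572643} = \frac{1973527209513560559077}{2936336985447927346116}$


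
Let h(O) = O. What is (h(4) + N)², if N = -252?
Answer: 61504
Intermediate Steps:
(h(4) + N)² = (4 - 252)² = (-248)² = 61504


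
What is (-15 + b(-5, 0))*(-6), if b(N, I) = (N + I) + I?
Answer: 120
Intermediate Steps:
b(N, I) = N + 2*I (b(N, I) = (I + N) + I = N + 2*I)
(-15 + b(-5, 0))*(-6) = (-15 + (-5 + 2*0))*(-6) = (-15 + (-5 + 0))*(-6) = (-15 - 5)*(-6) = -20*(-6) = 120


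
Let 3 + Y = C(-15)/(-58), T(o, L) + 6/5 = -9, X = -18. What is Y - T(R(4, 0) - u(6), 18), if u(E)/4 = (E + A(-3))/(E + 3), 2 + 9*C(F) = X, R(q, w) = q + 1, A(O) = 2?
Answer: 9446/1305 ≈ 7.2383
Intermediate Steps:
R(q, w) = 1 + q
C(F) = -20/9 (C(F) = -2/9 + (⅑)*(-18) = -2/9 - 2 = -20/9)
u(E) = 4*(2 + E)/(3 + E) (u(E) = 4*((E + 2)/(E + 3)) = 4*((2 + E)/(3 + E)) = 4*(2 + E)/(3 + E))
T(o, L) = -51/5 (T(o, L) = -6/5 - 9 = -51/5)
Y = -773/261 (Y = -3 - 20/9/(-58) = -3 - 20/9*(-1/58) = -3 + 10/261 = -773/261 ≈ -2.9617)
Y - T(R(4, 0) - u(6), 18) = -773/261 - 1*(-51/5) = -773/261 + 51/5 = 9446/1305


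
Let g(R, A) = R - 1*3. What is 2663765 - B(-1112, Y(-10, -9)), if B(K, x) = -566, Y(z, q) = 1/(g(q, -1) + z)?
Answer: 2664331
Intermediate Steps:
g(R, A) = -3 + R (g(R, A) = R - 3 = -3 + R)
Y(z, q) = 1/(-3 + q + z) (Y(z, q) = 1/((-3 + q) + z) = 1/(-3 + q + z))
2663765 - B(-1112, Y(-10, -9)) = 2663765 - 1*(-566) = 2663765 + 566 = 2664331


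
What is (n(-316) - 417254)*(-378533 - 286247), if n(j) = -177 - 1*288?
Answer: 277691236820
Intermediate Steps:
n(j) = -465 (n(j) = -177 - 288 = -465)
(n(-316) - 417254)*(-378533 - 286247) = (-465 - 417254)*(-378533 - 286247) = -417719*(-664780) = 277691236820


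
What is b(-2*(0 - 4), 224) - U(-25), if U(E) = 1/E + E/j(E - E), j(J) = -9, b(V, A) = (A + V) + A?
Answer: 101984/225 ≈ 453.26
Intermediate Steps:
b(V, A) = V + 2*A
U(E) = 1/E - E/9 (U(E) = 1/E + E/(-9) = 1/E + E*(-⅑) = 1/E - E/9)
b(-2*(0 - 4), 224) - U(-25) = (-2*(0 - 4) + 2*224) - (1/(-25) - ⅑*(-25)) = (-2*(-4) + 448) - (-1/25 + 25/9) = (8 + 448) - 1*616/225 = 456 - 616/225 = 101984/225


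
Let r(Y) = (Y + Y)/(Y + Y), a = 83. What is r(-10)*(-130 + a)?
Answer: -47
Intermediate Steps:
r(Y) = 1 (r(Y) = (2*Y)/((2*Y)) = (2*Y)*(1/(2*Y)) = 1)
r(-10)*(-130 + a) = 1*(-130 + 83) = 1*(-47) = -47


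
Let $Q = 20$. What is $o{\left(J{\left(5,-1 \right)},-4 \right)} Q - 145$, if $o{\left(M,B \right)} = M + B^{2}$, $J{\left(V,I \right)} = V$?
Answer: $275$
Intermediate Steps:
$o{\left(J{\left(5,-1 \right)},-4 \right)} Q - 145 = \left(5 + \left(-4\right)^{2}\right) 20 - 145 = \left(5 + 16\right) 20 - 145 = 21 \cdot 20 - 145 = 420 - 145 = 275$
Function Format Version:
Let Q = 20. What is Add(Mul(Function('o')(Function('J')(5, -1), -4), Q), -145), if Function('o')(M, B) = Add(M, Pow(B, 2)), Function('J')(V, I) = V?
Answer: 275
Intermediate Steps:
Add(Mul(Function('o')(Function('J')(5, -1), -4), Q), -145) = Add(Mul(Add(5, Pow(-4, 2)), 20), -145) = Add(Mul(Add(5, 16), 20), -145) = Add(Mul(21, 20), -145) = Add(420, -145) = 275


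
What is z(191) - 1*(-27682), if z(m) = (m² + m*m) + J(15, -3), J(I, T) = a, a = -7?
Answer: 100637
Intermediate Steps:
J(I, T) = -7
z(m) = -7 + 2*m² (z(m) = (m² + m*m) - 7 = (m² + m²) - 7 = 2*m² - 7 = -7 + 2*m²)
z(191) - 1*(-27682) = (-7 + 2*191²) - 1*(-27682) = (-7 + 2*36481) + 27682 = (-7 + 72962) + 27682 = 72955 + 27682 = 100637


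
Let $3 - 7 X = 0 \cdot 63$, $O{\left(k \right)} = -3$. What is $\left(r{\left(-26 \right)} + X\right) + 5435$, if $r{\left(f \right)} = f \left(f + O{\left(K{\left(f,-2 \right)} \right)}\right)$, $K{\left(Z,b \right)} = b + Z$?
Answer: $\frac{43326}{7} \approx 6189.4$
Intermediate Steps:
$K{\left(Z,b \right)} = Z + b$
$r{\left(f \right)} = f \left(-3 + f\right)$ ($r{\left(f \right)} = f \left(f - 3\right) = f \left(-3 + f\right)$)
$X = \frac{3}{7}$ ($X = \frac{3}{7} - \frac{0 \cdot 63}{7} = \frac{3}{7} - 0 = \frac{3}{7} + 0 = \frac{3}{7} \approx 0.42857$)
$\left(r{\left(-26 \right)} + X\right) + 5435 = \left(- 26 \left(-3 - 26\right) + \frac{3}{7}\right) + 5435 = \left(\left(-26\right) \left(-29\right) + \frac{3}{7}\right) + 5435 = \left(754 + \frac{3}{7}\right) + 5435 = \frac{5281}{7} + 5435 = \frac{43326}{7}$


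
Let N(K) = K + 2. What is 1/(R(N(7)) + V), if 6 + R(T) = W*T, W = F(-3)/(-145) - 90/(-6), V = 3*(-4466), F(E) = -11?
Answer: -145/1923906 ≈ -7.5368e-5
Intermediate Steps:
N(K) = 2 + K
V = -13398
W = 2186/145 (W = -11/(-145) - 90/(-6) = -11*(-1/145) - 90*(-⅙) = 11/145 + 15 = 2186/145 ≈ 15.076)
R(T) = -6 + 2186*T/145
1/(R(N(7)) + V) = 1/((-6 + 2186*(2 + 7)/145) - 13398) = 1/((-6 + (2186/145)*9) - 13398) = 1/((-6 + 19674/145) - 13398) = 1/(18804/145 - 13398) = 1/(-1923906/145) = -145/1923906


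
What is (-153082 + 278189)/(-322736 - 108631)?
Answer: -125107/431367 ≈ -0.29002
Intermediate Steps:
(-153082 + 278189)/(-322736 - 108631) = 125107/(-431367) = 125107*(-1/431367) = -125107/431367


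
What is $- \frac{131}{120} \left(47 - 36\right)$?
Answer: $- \frac{1441}{120} \approx -12.008$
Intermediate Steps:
$- \frac{131}{120} \left(47 - 36\right) = \left(-131\right) \frac{1}{120} \left(47 - 36\right) = \left(- \frac{131}{120}\right) 11 = - \frac{1441}{120}$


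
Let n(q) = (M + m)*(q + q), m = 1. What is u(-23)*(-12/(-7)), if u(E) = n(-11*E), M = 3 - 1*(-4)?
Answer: 48576/7 ≈ 6939.4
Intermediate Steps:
M = 7 (M = 3 + 4 = 7)
n(q) = 16*q (n(q) = (7 + 1)*(q + q) = 8*(2*q) = 16*q)
u(E) = -176*E (u(E) = 16*(-11*E) = -176*E)
u(-23)*(-12/(-7)) = (-176*(-23))*(-12/(-7)) = 4048*(-12*(-⅐)) = 4048*(12/7) = 48576/7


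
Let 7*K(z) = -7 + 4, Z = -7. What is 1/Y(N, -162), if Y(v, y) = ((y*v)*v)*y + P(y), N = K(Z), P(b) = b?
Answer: 49/228258 ≈ 0.00021467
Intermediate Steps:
K(z) = -3/7 (K(z) = (-7 + 4)/7 = (1/7)*(-3) = -3/7)
N = -3/7 ≈ -0.42857
Y(v, y) = y + v**2*y**2 (Y(v, y) = ((y*v)*v)*y + y = ((v*y)*v)*y + y = (y*v**2)*y + y = v**2*y**2 + y = y + v**2*y**2)
1/Y(N, -162) = 1/(-162*(1 - 162*(-3/7)**2)) = 1/(-162*(1 - 162*9/49)) = 1/(-162*(1 - 1458/49)) = 1/(-162*(-1409/49)) = 1/(228258/49) = 49/228258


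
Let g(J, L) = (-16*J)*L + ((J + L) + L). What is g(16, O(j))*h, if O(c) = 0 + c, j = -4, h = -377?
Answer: -389064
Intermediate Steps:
O(c) = c
g(J, L) = J + 2*L - 16*J*L (g(J, L) = -16*J*L + (J + 2*L) = J + 2*L - 16*J*L)
g(16, O(j))*h = (16 + 2*(-4) - 16*16*(-4))*(-377) = (16 - 8 + 1024)*(-377) = 1032*(-377) = -389064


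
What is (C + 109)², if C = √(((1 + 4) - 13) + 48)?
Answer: 11921 + 436*√10 ≈ 13300.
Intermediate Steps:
C = 2*√10 (C = √((5 - 13) + 48) = √(-8 + 48) = √40 = 2*√10 ≈ 6.3246)
(C + 109)² = (2*√10 + 109)² = (109 + 2*√10)²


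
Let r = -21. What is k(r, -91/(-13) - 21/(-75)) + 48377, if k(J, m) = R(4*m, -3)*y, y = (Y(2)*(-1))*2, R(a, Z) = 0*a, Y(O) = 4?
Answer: 48377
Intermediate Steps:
R(a, Z) = 0
y = -8 (y = (4*(-1))*2 = -4*2 = -8)
k(J, m) = 0 (k(J, m) = 0*(-8) = 0)
k(r, -91/(-13) - 21/(-75)) + 48377 = 0 + 48377 = 48377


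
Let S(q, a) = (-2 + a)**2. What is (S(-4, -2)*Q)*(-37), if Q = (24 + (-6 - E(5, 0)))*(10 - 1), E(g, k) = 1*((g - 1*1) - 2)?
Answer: -85248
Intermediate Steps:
E(g, k) = -3 + g (E(g, k) = 1*((g - 1) - 2) = 1*((-1 + g) - 2) = 1*(-3 + g) = -3 + g)
Q = 144 (Q = (24 + (-6 - (-3 + 5)))*(10 - 1) = (24 + (-6 - 1*2))*9 = (24 + (-6 - 2))*9 = (24 - 8)*9 = 16*9 = 144)
(S(-4, -2)*Q)*(-37) = ((-2 - 2)**2*144)*(-37) = ((-4)**2*144)*(-37) = (16*144)*(-37) = 2304*(-37) = -85248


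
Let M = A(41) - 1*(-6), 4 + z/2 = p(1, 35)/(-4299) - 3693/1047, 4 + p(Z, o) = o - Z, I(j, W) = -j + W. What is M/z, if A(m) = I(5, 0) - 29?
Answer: 1000234/538283 ≈ 1.8582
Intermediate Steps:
I(j, W) = W - j
p(Z, o) = -4 + o - Z (p(Z, o) = -4 + (o - Z) = -4 + o - Z)
A(m) = -34 (A(m) = (0 - 1*5) - 29 = (0 - 5) - 29 = -5 - 29 = -34)
z = -7535962/500117 (z = -8 + 2*((-4 + 35 - 1*1)/(-4299) - 3693/1047) = -8 + 2*((-4 + 35 - 1)*(-1/4299) - 3693*1/1047) = -8 + 2*(30*(-1/4299) - 1231/349) = -8 + 2*(-10/1433 - 1231/349) = -8 + 2*(-1767513/500117) = -8 - 3535026/500117 = -7535962/500117 ≈ -15.068)
M = -28 (M = -34 - 1*(-6) = -34 + 6 = -28)
M/z = -28/(-7535962/500117) = -28*(-500117/7535962) = 1000234/538283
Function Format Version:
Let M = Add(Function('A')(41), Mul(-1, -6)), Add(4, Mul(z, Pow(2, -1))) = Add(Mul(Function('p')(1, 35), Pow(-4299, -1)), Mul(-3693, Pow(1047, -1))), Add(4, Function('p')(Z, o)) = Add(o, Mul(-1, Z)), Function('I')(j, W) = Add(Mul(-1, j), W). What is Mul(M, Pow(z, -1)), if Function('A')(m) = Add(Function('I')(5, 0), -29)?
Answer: Rational(1000234, 538283) ≈ 1.8582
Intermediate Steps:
Function('I')(j, W) = Add(W, Mul(-1, j))
Function('p')(Z, o) = Add(-4, o, Mul(-1, Z)) (Function('p')(Z, o) = Add(-4, Add(o, Mul(-1, Z))) = Add(-4, o, Mul(-1, Z)))
Function('A')(m) = -34 (Function('A')(m) = Add(Add(0, Mul(-1, 5)), -29) = Add(Add(0, -5), -29) = Add(-5, -29) = -34)
z = Rational(-7535962, 500117) (z = Add(-8, Mul(2, Add(Mul(Add(-4, 35, Mul(-1, 1)), Pow(-4299, -1)), Mul(-3693, Pow(1047, -1))))) = Add(-8, Mul(2, Add(Mul(Add(-4, 35, -1), Rational(-1, 4299)), Mul(-3693, Rational(1, 1047))))) = Add(-8, Mul(2, Add(Mul(30, Rational(-1, 4299)), Rational(-1231, 349)))) = Add(-8, Mul(2, Add(Rational(-10, 1433), Rational(-1231, 349)))) = Add(-8, Mul(2, Rational(-1767513, 500117))) = Add(-8, Rational(-3535026, 500117)) = Rational(-7535962, 500117) ≈ -15.068)
M = -28 (M = Add(-34, Mul(-1, -6)) = Add(-34, 6) = -28)
Mul(M, Pow(z, -1)) = Mul(-28, Pow(Rational(-7535962, 500117), -1)) = Mul(-28, Rational(-500117, 7535962)) = Rational(1000234, 538283)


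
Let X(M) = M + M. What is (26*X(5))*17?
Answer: 4420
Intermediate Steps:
X(M) = 2*M
(26*X(5))*17 = (26*(2*5))*17 = (26*10)*17 = 260*17 = 4420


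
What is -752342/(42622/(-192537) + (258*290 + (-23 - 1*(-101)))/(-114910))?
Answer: 8322567704880570/9659165123 ≈ 8.6162e+5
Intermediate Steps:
-752342/(42622/(-192537) + (258*290 + (-23 - 1*(-101)))/(-114910)) = -752342/(42622*(-1/192537) + (74820 + (-23 + 101))*(-1/114910)) = -752342/(-42622/192537 + (74820 + 78)*(-1/114910)) = -752342/(-42622/192537 + 74898*(-1/114910)) = -752342/(-42622/192537 - 37449/57455) = -752342/(-9659165123/11062213335) = -752342*(-11062213335/9659165123) = 8322567704880570/9659165123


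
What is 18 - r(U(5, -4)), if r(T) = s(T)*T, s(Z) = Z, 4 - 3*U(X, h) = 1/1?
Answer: 17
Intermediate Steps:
U(X, h) = 1 (U(X, h) = 4/3 - 1/3/1 = 4/3 - 1/3*1 = 4/3 - 1/3 = 1)
r(T) = T**2 (r(T) = T*T = T**2)
18 - r(U(5, -4)) = 18 - 1*1**2 = 18 - 1*1 = 18 - 1 = 17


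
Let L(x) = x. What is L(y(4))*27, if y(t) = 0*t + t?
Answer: 108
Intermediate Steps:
y(t) = t (y(t) = 0 + t = t)
L(y(4))*27 = 4*27 = 108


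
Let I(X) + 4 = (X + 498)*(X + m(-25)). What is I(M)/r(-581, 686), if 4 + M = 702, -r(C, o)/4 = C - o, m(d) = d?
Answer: 201226/1267 ≈ 158.82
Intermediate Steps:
r(C, o) = -4*C + 4*o (r(C, o) = -4*(C - o) = -4*C + 4*o)
M = 698 (M = -4 + 702 = 698)
I(X) = -4 + (-25 + X)*(498 + X) (I(X) = -4 + (X + 498)*(X - 25) = -4 + (498 + X)*(-25 + X) = -4 + (-25 + X)*(498 + X))
I(M)/r(-581, 686) = (-12454 + 698**2 + 473*698)/(-4*(-581) + 4*686) = (-12454 + 487204 + 330154)/(2324 + 2744) = 804904/5068 = 804904*(1/5068) = 201226/1267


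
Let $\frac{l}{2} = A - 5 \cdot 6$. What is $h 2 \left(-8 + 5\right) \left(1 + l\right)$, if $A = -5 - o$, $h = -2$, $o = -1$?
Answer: $-804$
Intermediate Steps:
$A = -4$ ($A = -5 - -1 = -5 + 1 = -4$)
$l = -68$ ($l = 2 \left(-4 - 5 \cdot 6\right) = 2 \left(-4 - 30\right) = 2 \left(-34\right) = -68$)
$h 2 \left(-8 + 5\right) \left(1 + l\right) = \left(-2\right) 2 \left(-8 + 5\right) \left(1 - 68\right) = - 4 \left(\left(-3\right) \left(-67\right)\right) = \left(-4\right) 201 = -804$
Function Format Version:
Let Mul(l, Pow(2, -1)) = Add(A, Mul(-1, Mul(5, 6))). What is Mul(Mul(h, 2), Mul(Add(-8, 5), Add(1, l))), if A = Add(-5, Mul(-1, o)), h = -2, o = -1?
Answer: -804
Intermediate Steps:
A = -4 (A = Add(-5, Mul(-1, -1)) = Add(-5, 1) = -4)
l = -68 (l = Mul(2, Add(-4, Mul(-1, Mul(5, 6)))) = Mul(2, Add(-4, Mul(-1, 30))) = Mul(2, Add(-4, -30)) = Mul(2, -34) = -68)
Mul(Mul(h, 2), Mul(Add(-8, 5), Add(1, l))) = Mul(Mul(-2, 2), Mul(Add(-8, 5), Add(1, -68))) = Mul(-4, Mul(-3, -67)) = Mul(-4, 201) = -804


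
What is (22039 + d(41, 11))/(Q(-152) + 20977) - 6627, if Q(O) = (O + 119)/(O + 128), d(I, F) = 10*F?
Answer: -1112012337/167827 ≈ -6625.9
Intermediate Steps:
Q(O) = (119 + O)/(128 + O)
(22039 + d(41, 11))/(Q(-152) + 20977) - 6627 = (22039 + 10*11)/((119 - 152)/(128 - 152) + 20977) - 6627 = (22039 + 110)/(-33/(-24) + 20977) - 6627 = 22149/(-1/24*(-33) + 20977) - 6627 = 22149/(11/8 + 20977) - 6627 = 22149/(167827/8) - 6627 = 22149*(8/167827) - 6627 = 177192/167827 - 6627 = -1112012337/167827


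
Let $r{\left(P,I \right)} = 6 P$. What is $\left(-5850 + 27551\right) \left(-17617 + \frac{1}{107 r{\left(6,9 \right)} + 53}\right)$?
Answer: $- \frac{1492906927184}{3905} \approx -3.8231 \cdot 10^{8}$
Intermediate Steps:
$\left(-5850 + 27551\right) \left(-17617 + \frac{1}{107 r{\left(6,9 \right)} + 53}\right) = \left(-5850 + 27551\right) \left(-17617 + \frac{1}{107 \cdot 6 \cdot 6 + 53}\right) = 21701 \left(-17617 + \frac{1}{107 \cdot 36 + 53}\right) = 21701 \left(-17617 + \frac{1}{3852 + 53}\right) = 21701 \left(-17617 + \frac{1}{3905}\right) = 21701 \left(- \frac{68794384}{3905}\right) = - \frac{1492906927184}{3905}$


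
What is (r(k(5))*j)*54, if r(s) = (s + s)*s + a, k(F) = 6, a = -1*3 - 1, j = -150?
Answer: -550800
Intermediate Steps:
a = -4 (a = -3 - 1 = -4)
r(s) = -4 + 2*s² (r(s) = (s + s)*s - 4 = (2*s)*s - 4 = 2*s² - 4 = -4 + 2*s²)
(r(k(5))*j)*54 = ((-4 + 2*6²)*(-150))*54 = ((-4 + 2*36)*(-150))*54 = ((-4 + 72)*(-150))*54 = (68*(-150))*54 = -10200*54 = -550800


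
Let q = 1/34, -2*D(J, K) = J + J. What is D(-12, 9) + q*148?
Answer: 278/17 ≈ 16.353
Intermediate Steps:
D(J, K) = -J (D(J, K) = -(J + J)/2 = -J)
q = 1/34 ≈ 0.029412
D(-12, 9) + q*148 = -1*(-12) + (1/34)*148 = 12 + 74/17 = 278/17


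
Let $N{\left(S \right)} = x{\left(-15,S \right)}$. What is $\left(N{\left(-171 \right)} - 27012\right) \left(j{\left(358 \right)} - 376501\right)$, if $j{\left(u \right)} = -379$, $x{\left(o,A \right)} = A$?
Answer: $10244729040$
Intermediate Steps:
$N{\left(S \right)} = S$
$\left(N{\left(-171 \right)} - 27012\right) \left(j{\left(358 \right)} - 376501\right) = \left(-171 - 27012\right) \left(-379 - 376501\right) = \left(-27183\right) \left(-376880\right) = 10244729040$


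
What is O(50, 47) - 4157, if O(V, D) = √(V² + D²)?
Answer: -4157 + √4709 ≈ -4088.4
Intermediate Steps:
O(V, D) = √(D² + V²)
O(50, 47) - 4157 = √(47² + 50²) - 4157 = √(2209 + 2500) - 4157 = √4709 - 4157 = -4157 + √4709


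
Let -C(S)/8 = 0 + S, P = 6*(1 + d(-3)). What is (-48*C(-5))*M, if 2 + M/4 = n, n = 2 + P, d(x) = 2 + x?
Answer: 0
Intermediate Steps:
P = 0 (P = 6*(1 + (2 - 3)) = 6*(1 - 1) = 6*0 = 0)
C(S) = -8*S (C(S) = -8*(0 + S) = -8*S)
n = 2 (n = 2 + 0 = 2)
M = 0 (M = -8 + 4*2 = -8 + 8 = 0)
(-48*C(-5))*M = -(-384)*(-5)*0 = -48*40*0 = -1920*0 = 0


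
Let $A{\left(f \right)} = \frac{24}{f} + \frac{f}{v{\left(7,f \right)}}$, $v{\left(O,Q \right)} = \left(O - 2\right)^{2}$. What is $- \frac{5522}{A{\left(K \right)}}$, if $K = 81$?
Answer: $- \frac{338850}{217} \approx -1561.5$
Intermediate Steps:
$v{\left(O,Q \right)} = \left(-2 + O\right)^{2}$
$A{\left(f \right)} = \frac{24}{f} + \frac{f}{25}$ ($A{\left(f \right)} = \frac{24}{f} + \frac{f}{\left(-2 + 7\right)^{2}} = \frac{24}{f} + \frac{f}{5^{2}} = \frac{24}{f} + \frac{f}{25}$)
$- \frac{5522}{A{\left(K \right)}} = - \frac{5522}{\frac{24}{81} + \frac{1}{25} \cdot 81} = - \frac{5522}{24 \cdot \frac{1}{81} + \frac{81}{25}} = - \frac{5522}{\frac{8}{27} + \frac{81}{25}} = - \frac{5522}{\frac{2387}{675}} = \left(-5522\right) \frac{675}{2387} = - \frac{338850}{217}$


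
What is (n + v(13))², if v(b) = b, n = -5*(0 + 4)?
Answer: 49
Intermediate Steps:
n = -20 (n = -5*4 = -20)
(n + v(13))² = (-20 + 13)² = (-7)² = 49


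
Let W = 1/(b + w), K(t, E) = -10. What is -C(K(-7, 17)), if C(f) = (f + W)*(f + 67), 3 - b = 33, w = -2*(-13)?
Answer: 2337/4 ≈ 584.25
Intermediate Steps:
w = 26
b = -30 (b = 3 - 1*33 = 3 - 33 = -30)
W = -¼ (W = 1/(-30 + 26) = 1/(-4) = -¼ ≈ -0.25000)
C(f) = (67 + f)*(-¼ + f) (C(f) = (f - ¼)*(f + 67) = (-¼ + f)*(67 + f) = (67 + f)*(-¼ + f))
-C(K(-7, 17)) = -(-67/4 + (-10)² + (267/4)*(-10)) = -(-67/4 + 100 - 1335/2) = -1*(-2337/4) = 2337/4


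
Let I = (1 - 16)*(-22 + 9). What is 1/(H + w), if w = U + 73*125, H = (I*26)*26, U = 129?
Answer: 1/141074 ≈ 7.0885e-6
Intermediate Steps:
I = 195 (I = -15*(-13) = 195)
H = 131820 (H = (195*26)*26 = 5070*26 = 131820)
w = 9254 (w = 129 + 73*125 = 129 + 9125 = 9254)
1/(H + w) = 1/(131820 + 9254) = 1/141074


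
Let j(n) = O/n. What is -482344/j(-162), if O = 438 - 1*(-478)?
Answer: 19534932/229 ≈ 85305.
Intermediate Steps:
O = 916 (O = 438 + 478 = 916)
j(n) = 916/n
-482344/j(-162) = -482344/(916/(-162)) = -482344/(916*(-1/162)) = -482344/(-458/81) = -482344*(-81/458) = 19534932/229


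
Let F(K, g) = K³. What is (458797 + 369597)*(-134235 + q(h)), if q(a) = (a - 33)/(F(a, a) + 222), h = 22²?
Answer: -6303904879746818323/56690063 ≈ -1.1120e+11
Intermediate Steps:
h = 484
q(a) = (-33 + a)/(222 + a³) (q(a) = (a - 33)/(a³ + 222) = (-33 + a)/(222 + a³))
(458797 + 369597)*(-134235 + q(h)) = (458797 + 369597)*(-134235 + (-33 + 484)/(222 + 484³)) = 828394*(-134235 + 451/(222 + 113379904)) = 828394*(-134235 + 451/113380126) = 828394*(-15219581213159/113380126) = -6303904879746818323/56690063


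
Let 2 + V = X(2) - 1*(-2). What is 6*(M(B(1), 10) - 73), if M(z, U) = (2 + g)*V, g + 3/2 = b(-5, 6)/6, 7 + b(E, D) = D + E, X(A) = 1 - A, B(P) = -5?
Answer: -435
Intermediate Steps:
b(E, D) = -7 + D + E (b(E, D) = -7 + (D + E) = -7 + D + E)
V = -1 (V = -2 + ((1 - 1*2) - 1*(-2)) = -2 + ((1 - 2) + 2) = -2 + (-1 + 2) = -2 + 1 = -1)
g = -5/2 (g = -3/2 + (-7 + 6 - 5)/6 = -3/2 - 6*⅙ = -3/2 - 1 = -5/2 ≈ -2.5000)
M(z, U) = ½ (M(z, U) = (2 - 5/2)*(-1) = -½*(-1) = ½)
6*(M(B(1), 10) - 73) = 6*(½ - 73) = 6*(-145/2) = -435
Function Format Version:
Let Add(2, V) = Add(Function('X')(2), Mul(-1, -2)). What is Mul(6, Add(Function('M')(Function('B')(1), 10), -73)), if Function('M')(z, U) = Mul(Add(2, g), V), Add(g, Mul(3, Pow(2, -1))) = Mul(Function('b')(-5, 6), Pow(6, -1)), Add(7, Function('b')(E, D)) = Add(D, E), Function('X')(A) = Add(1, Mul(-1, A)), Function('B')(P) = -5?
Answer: -435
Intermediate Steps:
Function('b')(E, D) = Add(-7, D, E) (Function('b')(E, D) = Add(-7, Add(D, E)) = Add(-7, D, E))
V = -1 (V = Add(-2, Add(Add(1, Mul(-1, 2)), Mul(-1, -2))) = Add(-2, Add(Add(1, -2), 2)) = Add(-2, Add(-1, 2)) = Add(-2, 1) = -1)
g = Rational(-5, 2) (g = Add(Rational(-3, 2), Mul(Add(-7, 6, -5), Pow(6, -1))) = Add(Rational(-3, 2), Mul(-6, Rational(1, 6))) = Add(Rational(-3, 2), -1) = Rational(-5, 2) ≈ -2.5000)
Function('M')(z, U) = Rational(1, 2) (Function('M')(z, U) = Mul(Add(2, Rational(-5, 2)), -1) = Mul(Rational(-1, 2), -1) = Rational(1, 2))
Mul(6, Add(Function('M')(Function('B')(1), 10), -73)) = Mul(6, Add(Rational(1, 2), -73)) = Mul(6, Rational(-145, 2)) = -435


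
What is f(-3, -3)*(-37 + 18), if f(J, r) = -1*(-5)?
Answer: -95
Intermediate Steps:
f(J, r) = 5
f(-3, -3)*(-37 + 18) = 5*(-37 + 18) = 5*(-19) = -95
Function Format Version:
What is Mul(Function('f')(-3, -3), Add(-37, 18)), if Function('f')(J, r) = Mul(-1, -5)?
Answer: -95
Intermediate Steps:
Function('f')(J, r) = 5
Mul(Function('f')(-3, -3), Add(-37, 18)) = Mul(5, Add(-37, 18)) = Mul(5, -19) = -95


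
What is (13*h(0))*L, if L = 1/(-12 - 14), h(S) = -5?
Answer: 5/2 ≈ 2.5000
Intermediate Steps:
L = -1/26 (L = 1/(-26) = -1/26 ≈ -0.038462)
(13*h(0))*L = (13*(-5))*(-1/26) = -65*(-1/26) = 5/2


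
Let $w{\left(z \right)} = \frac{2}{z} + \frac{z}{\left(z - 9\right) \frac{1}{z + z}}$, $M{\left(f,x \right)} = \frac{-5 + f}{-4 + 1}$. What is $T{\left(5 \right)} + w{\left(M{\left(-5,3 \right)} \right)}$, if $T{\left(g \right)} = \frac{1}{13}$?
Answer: $- \frac{10756}{3315} \approx -3.2446$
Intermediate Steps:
$T{\left(g \right)} = \frac{1}{13}$
$M{\left(f,x \right)} = \frac{5}{3} - \frac{f}{3}$ ($M{\left(f,x \right)} = \frac{-5 + f}{-3} = \left(-5 + f\right) \left(- \frac{1}{3}\right) = \frac{5}{3} - \frac{f}{3}$)
$w{\left(z \right)} = \frac{2}{z} + \frac{2 z^{2}}{-9 + z}$ ($w{\left(z \right)} = \frac{2}{z} + \frac{z}{\left(-9 + z\right) \frac{1}{2 z}} = \frac{2}{z} + \frac{z}{\frac{1}{2} \frac{1}{z} \left(-9 + z\right)} = \frac{2}{z} + z \frac{2 z}{-9 + z} = \frac{2}{z} + \frac{2 z^{2}}{-9 + z}$)
$T{\left(5 \right)} + w{\left(M{\left(-5,3 \right)} \right)} = \frac{1}{13} + \frac{2 \left(-9 + \left(\frac{5}{3} - - \frac{5}{3}\right) + \left(\frac{5}{3} - - \frac{5}{3}\right)^{3}\right)}{\left(\frac{5}{3} - - \frac{5}{3}\right) \left(-9 + \left(\frac{5}{3} - - \frac{5}{3}\right)\right)} = \frac{1}{13} + \frac{2 \left(-9 + \left(\frac{5}{3} + \frac{5}{3}\right) + \left(\frac{5}{3} + \frac{5}{3}\right)^{3}\right)}{\left(\frac{5}{3} + \frac{5}{3}\right) \left(-9 + \left(\frac{5}{3} + \frac{5}{3}\right)\right)} = \frac{1}{13} + \frac{2 \left(-9 + \frac{10}{3} + \left(\frac{10}{3}\right)^{3}\right)}{\frac{10}{3} \left(-9 + \frac{10}{3}\right)} = \frac{1}{13} + 2 \cdot \frac{3}{10} \frac{1}{- \frac{17}{3}} \left(-9 + \frac{10}{3} + \frac{1000}{27}\right) = \frac{1}{13} + 2 \cdot \frac{3}{10} \left(- \frac{3}{17}\right) \frac{847}{27} = \frac{1}{13} - \frac{847}{255} = - \frac{10756}{3315}$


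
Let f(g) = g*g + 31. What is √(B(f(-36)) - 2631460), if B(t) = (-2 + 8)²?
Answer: 16*I*√10279 ≈ 1622.2*I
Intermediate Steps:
f(g) = 31 + g² (f(g) = g² + 31 = 31 + g²)
B(t) = 36 (B(t) = 6² = 36)
√(B(f(-36)) - 2631460) = √(36 - 2631460) = √(-2631424) = 16*I*√10279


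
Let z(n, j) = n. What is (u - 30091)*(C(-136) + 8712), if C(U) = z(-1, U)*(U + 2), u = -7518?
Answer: -332689214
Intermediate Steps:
C(U) = -2 - U (C(U) = -(U + 2) = -(2 + U) = -2 - U)
(u - 30091)*(C(-136) + 8712) = (-7518 - 30091)*((-2 - 1*(-136)) + 8712) = -37609*((-2 + 136) + 8712) = -37609*(134 + 8712) = -37609*8846 = -332689214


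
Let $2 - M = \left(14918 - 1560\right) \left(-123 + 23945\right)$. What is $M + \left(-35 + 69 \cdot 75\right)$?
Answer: $-318209134$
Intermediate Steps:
$M = -318214274$ ($M = 2 - \left(14918 - 1560\right) \left(-123 + 23945\right) = 2 - 13358 \cdot 23822 = 2 - 318214276 = -318214274$)
$M + \left(-35 + 69 \cdot 75\right) = -318214274 + \left(-35 + 69 \cdot 75\right) = -318214274 + \left(-35 + 5175\right) = -318214274 + 5140 = -318209134$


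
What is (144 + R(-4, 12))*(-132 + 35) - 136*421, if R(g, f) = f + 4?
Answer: -72776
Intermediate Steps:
R(g, f) = 4 + f
(144 + R(-4, 12))*(-132 + 35) - 136*421 = (144 + (4 + 12))*(-132 + 35) - 136*421 = (144 + 16)*(-97) - 57256 = 160*(-97) - 57256 = -15520 - 57256 = -72776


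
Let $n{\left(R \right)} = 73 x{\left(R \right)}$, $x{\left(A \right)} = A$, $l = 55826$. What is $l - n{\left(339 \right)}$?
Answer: $31079$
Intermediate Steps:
$n{\left(R \right)} = 73 R$
$l - n{\left(339 \right)} = 55826 - 73 \cdot 339 = 55826 - 24747 = 31079$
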